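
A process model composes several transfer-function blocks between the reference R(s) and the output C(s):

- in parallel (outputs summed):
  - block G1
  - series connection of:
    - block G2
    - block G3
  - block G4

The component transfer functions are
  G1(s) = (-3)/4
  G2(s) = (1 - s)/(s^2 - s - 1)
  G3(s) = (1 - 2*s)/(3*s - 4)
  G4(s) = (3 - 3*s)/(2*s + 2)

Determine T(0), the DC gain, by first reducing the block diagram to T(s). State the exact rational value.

The answer is 1.

Reasoning:
(1) reduce the series chain G2, G3 gives (2*s^2 - 3*s + 1)/(3*s^3 - 7*s^2 + s + 4)
(2) parallel reduction of G1, (G2*G3), G4 gives (-27*s^4 + 80*s^3 - 34*s^2 - 41*s + 16)/(12*s^4 - 16*s^3 - 24*s^2 + 20*s + 16)
Evaluating the step-2 result (the overall T(s)) at s = 0 gives T(0) = 16/16 = 1.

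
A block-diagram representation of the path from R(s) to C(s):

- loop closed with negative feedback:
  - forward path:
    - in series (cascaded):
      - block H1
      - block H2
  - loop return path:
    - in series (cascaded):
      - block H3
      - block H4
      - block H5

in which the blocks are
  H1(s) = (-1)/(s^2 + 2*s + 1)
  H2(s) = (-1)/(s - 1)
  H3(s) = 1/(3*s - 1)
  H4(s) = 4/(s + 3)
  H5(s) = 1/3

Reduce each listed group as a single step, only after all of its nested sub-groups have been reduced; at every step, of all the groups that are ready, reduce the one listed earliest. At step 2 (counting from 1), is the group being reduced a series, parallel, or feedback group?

Step 1. cascade H1, H2
Step 2. combine H3, H4, H5 in series
Step 3. apply the feedback formula to (H1*H2), (H3*H4*H5)
At step 2 the group reduced is series.

Hence the answer: series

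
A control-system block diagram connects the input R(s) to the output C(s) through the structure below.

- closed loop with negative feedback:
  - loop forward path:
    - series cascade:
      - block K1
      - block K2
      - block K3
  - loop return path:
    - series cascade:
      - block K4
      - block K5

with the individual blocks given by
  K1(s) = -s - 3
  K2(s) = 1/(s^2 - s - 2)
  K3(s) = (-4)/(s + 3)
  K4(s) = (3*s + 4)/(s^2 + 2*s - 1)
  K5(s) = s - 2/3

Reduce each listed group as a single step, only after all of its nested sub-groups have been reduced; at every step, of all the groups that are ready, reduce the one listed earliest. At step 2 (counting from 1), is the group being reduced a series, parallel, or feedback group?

Reducing step by step:

Step 1. reduce the series chain K1, K2, K3
Step 2. cascade K4, K5
Step 3. feedback reduction of (K1*K2*K3), (K4*K5)
The group at step 2 is a series group.

Answer: series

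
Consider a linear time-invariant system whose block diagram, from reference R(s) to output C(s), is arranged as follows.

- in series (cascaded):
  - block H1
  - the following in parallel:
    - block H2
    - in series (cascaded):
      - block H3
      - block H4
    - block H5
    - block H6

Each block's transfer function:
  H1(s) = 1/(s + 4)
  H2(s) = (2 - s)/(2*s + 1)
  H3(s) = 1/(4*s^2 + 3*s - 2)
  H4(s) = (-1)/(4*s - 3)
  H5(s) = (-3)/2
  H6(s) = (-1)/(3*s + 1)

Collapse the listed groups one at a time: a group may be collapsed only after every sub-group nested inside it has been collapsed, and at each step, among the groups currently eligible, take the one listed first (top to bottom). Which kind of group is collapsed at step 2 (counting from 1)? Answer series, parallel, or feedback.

Answer: parallel

Working:
Step 1: multiply H3, H4 (series)
Step 2: parallel reduction of H2, (H3*H4), H5, H6
Step 3: combine H1, (H2+(H3*H4)+H5+H6) in series
So the answer for step 2 is parallel.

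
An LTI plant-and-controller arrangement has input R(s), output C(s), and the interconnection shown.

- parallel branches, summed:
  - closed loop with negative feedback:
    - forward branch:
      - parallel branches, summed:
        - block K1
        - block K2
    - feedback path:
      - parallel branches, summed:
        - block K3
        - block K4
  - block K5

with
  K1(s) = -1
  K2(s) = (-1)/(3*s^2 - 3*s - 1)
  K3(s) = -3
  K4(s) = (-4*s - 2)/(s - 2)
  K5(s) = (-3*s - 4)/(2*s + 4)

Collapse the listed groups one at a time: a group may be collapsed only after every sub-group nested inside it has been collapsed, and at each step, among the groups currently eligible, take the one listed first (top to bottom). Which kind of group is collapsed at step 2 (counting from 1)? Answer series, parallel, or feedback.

Answer: parallel

Working:
1. parallel reduction of K1, K2
2. reduce the parallel group K3, K4
3. apply the feedback formula to (K1+K2), (K3+K4)
4. sum the parallel branches [(K1+K2)/(1+(K1+K2)*(K3+K4))], K5
The group at step 2 is a parallel group.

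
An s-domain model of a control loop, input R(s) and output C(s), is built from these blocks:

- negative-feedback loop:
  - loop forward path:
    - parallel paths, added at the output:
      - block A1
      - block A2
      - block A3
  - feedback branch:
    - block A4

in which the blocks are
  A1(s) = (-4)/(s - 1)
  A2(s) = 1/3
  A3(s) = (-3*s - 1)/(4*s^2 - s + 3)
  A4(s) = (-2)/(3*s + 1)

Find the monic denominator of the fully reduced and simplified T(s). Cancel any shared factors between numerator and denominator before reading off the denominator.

Step 1 - add A1, A2, A3 (parallel): (4*s^3 - 62*s^2 + 22*s - 36)/(12*s^3 - 15*s^2 + 12*s - 9)
Step 2 - reduce the feedback loop with forward (A1+A2+A3) and return A4: (12*s^4 - 182*s^3 + 4*s^2 - 86*s - 36)/(36*s^4 - 41*s^3 + 145*s^2 - 59*s + 63)
T(s) is the step-2 result (common factors already cancelled). Leading coefficient of the denominator: 36. Divide through by 36 for the monic polynomial.

Therefore the answer is s^4 - 41*s^3/36 + 145*s^2/36 - 59*s/36 + 7/4.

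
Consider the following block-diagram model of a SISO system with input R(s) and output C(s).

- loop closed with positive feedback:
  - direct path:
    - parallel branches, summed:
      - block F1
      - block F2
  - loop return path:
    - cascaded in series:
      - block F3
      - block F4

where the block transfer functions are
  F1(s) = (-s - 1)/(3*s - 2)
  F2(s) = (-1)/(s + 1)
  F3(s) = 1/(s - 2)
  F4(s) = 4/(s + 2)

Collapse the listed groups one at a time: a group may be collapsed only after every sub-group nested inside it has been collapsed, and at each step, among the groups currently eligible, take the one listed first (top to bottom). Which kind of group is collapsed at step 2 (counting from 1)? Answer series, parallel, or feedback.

Step 1. reduce the parallel group F1, F2
Step 2. combine F3, F4 in series
Step 3. reduce the feedback loop with forward (F1+F2) and return (F3*F4)
Step 2 collapses a series group.

Therefore the answer is series.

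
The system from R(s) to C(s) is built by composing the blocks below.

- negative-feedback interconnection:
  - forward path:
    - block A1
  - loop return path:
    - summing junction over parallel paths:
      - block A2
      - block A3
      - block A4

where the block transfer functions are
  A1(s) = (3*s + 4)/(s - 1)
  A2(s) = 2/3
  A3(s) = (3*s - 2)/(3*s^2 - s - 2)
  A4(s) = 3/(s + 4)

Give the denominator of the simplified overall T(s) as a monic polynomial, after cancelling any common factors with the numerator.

Reducing step by step:

[1] sum the parallel branches A2, A3, A4, giving (6*s^3 + 58*s^2 + 9*s - 58)/(9*s^3 + 33*s^2 - 18*s - 24)
[2] feedback reduction of A1, (A2+A3+A4), giving (27*s^4 + 135*s^3 + 78*s^2 - 144*s - 96)/(27*s^4 + 222*s^3 + 208*s^2 - 144*s - 208)
No further cancellation is possible in the step-2 result, so that is T(s). Its denominator becomes monic after dividing by the leading coefficient 27.

Answer: s^4 + 74*s^3/9 + 208*s^2/27 - 16*s/3 - 208/27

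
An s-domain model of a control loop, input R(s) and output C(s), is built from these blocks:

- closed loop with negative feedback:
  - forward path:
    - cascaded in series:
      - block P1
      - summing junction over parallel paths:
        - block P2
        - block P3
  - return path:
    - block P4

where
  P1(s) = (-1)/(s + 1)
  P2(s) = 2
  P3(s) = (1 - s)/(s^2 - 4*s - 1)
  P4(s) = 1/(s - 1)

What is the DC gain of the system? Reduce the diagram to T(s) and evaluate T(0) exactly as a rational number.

[1] combine P2, P3 in parallel = (2*s^2 - 9*s - 1)/(s^2 - 4*s - 1)
[2] reduce the series chain P1, (P2+P3) = (-2*s^2 + 9*s + 1)/(s^3 - 3*s^2 - 5*s - 1)
[3] apply the feedback formula to (P1*(P2+P3)), P4 = (-2*s^3 + 11*s^2 - 8*s - 1)/(s^4 - 4*s^3 - 4*s^2 + 13*s + 2)
Evaluating the step-3 result (the overall T(s)) at s = 0 gives T(0) = -1/2.

Final answer: -1/2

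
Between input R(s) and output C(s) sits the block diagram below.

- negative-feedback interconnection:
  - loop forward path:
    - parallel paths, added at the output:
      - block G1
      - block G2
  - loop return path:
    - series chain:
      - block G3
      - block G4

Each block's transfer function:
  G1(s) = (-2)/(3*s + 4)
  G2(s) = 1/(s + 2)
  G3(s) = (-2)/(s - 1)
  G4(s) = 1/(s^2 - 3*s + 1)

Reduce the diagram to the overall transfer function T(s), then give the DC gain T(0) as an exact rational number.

The answer is 0.

Reasoning:
[1] reduce the parallel group G1, G2 = s/(3*s^2 + 10*s + 8)
[2] combine G3, G4 in series = (-2)/(s^3 - 4*s^2 + 4*s - 1)
[3] feedback reduction of (G1+G2), (G3*G4) = (s^4 - 4*s^3 + 4*s^2 - s)/(3*s^5 - 2*s^4 - 20*s^3 + 5*s^2 + 20*s - 8)
DC gain: substitute s = 0 into T(s) from step 3: T(0) = 0/(-8) = 0.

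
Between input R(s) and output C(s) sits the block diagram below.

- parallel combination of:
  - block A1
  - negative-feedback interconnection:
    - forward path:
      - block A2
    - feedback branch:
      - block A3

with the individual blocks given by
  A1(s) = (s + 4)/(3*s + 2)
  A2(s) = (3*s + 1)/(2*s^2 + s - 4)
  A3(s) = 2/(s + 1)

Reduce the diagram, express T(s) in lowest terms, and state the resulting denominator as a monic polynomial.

(1) feedback reduction of A2, A3 = (3*s^2 + 4*s + 1)/(2*s^3 + 3*s^2 + 3*s - 2)
(2) combine A1, [A2/(1+A2*A3)] in parallel = (2*s^4 + 20*s^3 + 33*s^2 + 21*s - 6)/(6*s^4 + 13*s^3 + 15*s^2 - 4)
T(s) is the step-2 result (common factors already cancelled). Leading coefficient of the denominator: 6. Divide through by 6 for the monic polynomial.

Answer: s^4 + 13*s^3/6 + 5*s^2/2 - 2/3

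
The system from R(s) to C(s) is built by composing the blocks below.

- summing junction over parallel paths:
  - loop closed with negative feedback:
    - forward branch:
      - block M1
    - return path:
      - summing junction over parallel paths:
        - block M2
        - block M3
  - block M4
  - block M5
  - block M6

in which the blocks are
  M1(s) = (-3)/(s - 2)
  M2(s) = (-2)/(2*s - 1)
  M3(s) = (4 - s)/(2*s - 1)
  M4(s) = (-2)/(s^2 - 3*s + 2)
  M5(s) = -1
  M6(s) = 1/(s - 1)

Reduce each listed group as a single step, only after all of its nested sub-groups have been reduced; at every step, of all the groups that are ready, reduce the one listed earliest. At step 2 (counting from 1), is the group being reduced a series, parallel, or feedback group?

Answer: feedback

Working:
1. sum the parallel branches M2, M3
2. feedback reduction of M1, (M2+M3)
3. parallel reduction of [M1/(1+M1*(M2+M3))], M4, M5, M6
At step 2 the group reduced is feedback.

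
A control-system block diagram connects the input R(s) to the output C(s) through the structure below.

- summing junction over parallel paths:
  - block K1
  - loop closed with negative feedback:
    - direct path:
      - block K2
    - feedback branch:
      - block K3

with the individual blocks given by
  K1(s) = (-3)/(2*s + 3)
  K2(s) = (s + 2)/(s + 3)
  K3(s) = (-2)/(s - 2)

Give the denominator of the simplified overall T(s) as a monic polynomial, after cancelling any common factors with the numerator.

The answer is s^3 + s^2/2 - 23*s/2 - 15.

Reasoning:
Step 1: collapse the loop (K2 forward, K3 return) -> (s^2 - 4)/(s^2 - s - 10)
Step 2: sum the parallel branches K1, [K2/(1+K2*K3)] -> (2*s^3 - 5*s + 18)/(2*s^3 + s^2 - 23*s - 30)
The result of step 2 is T(s) in lowest terms. Its denominator has leading coefficient 2; dividing the denominator through by 2 makes it monic.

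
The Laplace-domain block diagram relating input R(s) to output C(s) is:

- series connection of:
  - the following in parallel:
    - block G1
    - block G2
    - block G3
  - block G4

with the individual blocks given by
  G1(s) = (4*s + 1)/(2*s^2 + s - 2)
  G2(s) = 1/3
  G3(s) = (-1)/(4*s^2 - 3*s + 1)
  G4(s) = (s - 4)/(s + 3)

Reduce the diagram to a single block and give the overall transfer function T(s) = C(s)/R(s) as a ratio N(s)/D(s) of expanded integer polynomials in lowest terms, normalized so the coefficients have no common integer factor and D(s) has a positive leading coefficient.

Step 1: reduce the parallel group G1, G2, G3; result (8*s^4 + 46*s^3 - 39*s^2 + 7*s + 7)/(24*s^4 - 6*s^3 - 27*s^2 + 21*s - 6)
Step 2: series reduction of (G1+G2+G3), G4 - this is the overall T(s), already in the required normalized form

Answer: (8*s^5 + 14*s^4 - 223*s^3 + 163*s^2 - 21*s - 28)/(24*s^5 + 66*s^4 - 45*s^3 - 60*s^2 + 57*s - 18)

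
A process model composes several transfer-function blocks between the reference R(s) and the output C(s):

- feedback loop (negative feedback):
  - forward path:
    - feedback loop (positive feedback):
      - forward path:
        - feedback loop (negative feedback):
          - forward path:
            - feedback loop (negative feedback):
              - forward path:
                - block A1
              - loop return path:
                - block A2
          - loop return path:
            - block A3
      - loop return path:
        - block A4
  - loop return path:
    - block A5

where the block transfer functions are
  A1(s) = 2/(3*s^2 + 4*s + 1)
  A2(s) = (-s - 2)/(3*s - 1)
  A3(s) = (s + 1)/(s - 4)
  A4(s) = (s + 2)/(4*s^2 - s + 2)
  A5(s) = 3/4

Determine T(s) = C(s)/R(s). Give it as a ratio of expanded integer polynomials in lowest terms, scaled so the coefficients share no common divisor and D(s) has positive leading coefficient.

(1) reduce the feedback loop with forward A1 and return A2: (6*s - 2)/(9*s^3 + 9*s^2 - 3*s - 5)
(2) collapse the loop ([A1/(1+A1*A2)] forward, A3 return): (6*s^2 - 26*s + 8)/(9*s^4 - 27*s^3 - 33*s^2 + 11*s + 18)
(3) reduce the feedback loop with forward [[A1/(1+A1*A2)]/(1+[A1/(1+A1*A2)]*A3)] and return A4: (24*s^4 - 110*s^3 + 70*s^2 - 60*s + 16)/(36*s^6 - 117*s^5 - 87*s^4 + 17*s^3 + 9*s^2 + 48*s + 20)
(4) collapse the loop ([[[A1/(1+A1*A2)]/(1+[A1/(1+A1*A2)]*A3)]/(1-[[A1/(1+A1*A2)]/(1+[A1/(1+A1*A2)]*A3)]*A4)] forward, A5 return); the result is T(s) itself (integer coefficients, no common factor, positive leading denominator coefficient)

Hence the answer: (48*s^4 - 220*s^3 + 140*s^2 - 120*s + 32)/(72*s^6 - 234*s^5 - 138*s^4 - 131*s^3 + 123*s^2 + 6*s + 64)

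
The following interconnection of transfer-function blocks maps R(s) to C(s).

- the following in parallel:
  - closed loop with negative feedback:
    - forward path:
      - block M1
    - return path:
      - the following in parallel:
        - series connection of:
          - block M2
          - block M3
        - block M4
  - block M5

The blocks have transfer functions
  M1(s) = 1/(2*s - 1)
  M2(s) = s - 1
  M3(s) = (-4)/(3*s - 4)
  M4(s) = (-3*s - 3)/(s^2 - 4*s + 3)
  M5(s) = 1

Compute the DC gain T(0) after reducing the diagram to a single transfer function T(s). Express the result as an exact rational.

Reducing step by step:

Step 1 - combine M2, M3 in series: (4 - 4*s)/(3*s - 4)
Step 2 - add (M2*M3), M4 (parallel): (-4*s^3 + 11*s^2 - 25*s + 24)/(3*s^3 - 16*s^2 + 25*s - 12)
Step 3 - apply the feedback formula to M1, ((M2*M3)+M4): (3*s^3 - 16*s^2 + 25*s - 12)/(6*s^4 - 39*s^3 + 77*s^2 - 74*s + 36)
Step 4 - reduce the parallel group [M1/(1+M1*((M2*M3)+M4))], M5: (6*s^4 - 36*s^3 + 61*s^2 - 49*s + 24)/(6*s^4 - 39*s^3 + 77*s^2 - 74*s + 36)
DC gain: substitute s = 0 into T(s) from step 4: T(0) = 24/36 = 2/3.

Answer: 2/3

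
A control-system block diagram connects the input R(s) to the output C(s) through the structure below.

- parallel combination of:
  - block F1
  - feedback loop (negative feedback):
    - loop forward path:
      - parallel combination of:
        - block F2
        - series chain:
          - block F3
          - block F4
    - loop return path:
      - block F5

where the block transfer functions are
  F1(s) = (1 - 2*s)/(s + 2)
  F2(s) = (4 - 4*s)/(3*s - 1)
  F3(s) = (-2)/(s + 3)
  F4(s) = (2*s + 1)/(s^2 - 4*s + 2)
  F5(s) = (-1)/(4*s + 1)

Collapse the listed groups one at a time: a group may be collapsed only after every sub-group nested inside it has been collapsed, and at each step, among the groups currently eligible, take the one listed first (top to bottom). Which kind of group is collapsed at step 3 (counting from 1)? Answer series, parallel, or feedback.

1. cascade F3, F4
2. reduce the parallel group F2, (F3*F4)
3. close the feedback loop around (F2+(F3*F4)), F5
4. reduce the parallel group F1, [(F2+(F3*F4))/(1+(F2+(F3*F4))*F5)]
Step 3: feedback.

Therefore the answer is feedback.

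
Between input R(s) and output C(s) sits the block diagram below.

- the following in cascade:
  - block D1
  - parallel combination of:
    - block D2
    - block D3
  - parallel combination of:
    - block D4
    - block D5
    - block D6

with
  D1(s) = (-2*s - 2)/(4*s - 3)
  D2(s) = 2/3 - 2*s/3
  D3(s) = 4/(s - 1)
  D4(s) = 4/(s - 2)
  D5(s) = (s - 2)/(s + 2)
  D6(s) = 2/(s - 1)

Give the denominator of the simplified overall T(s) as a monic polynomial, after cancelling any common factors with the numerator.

Step 1. combine D2, D3 in parallel; result (-2*s^2 + 4*s + 10)/(3*s - 3)
Step 2. reduce the parallel group D4, D5, D6; result (s^3 + s^2 + 12*s - 20)/(s^3 - s^2 - 4*s + 4)
Step 3. cascade D1, (D2+D3), (D4+D5+D6); result (4*s^6 + 16*s^4 - 176*s^3 - 276*s^2 + 320*s + 400)/(12*s^5 - 33*s^4 - 18*s^3 + 123*s^2 - 120*s + 36)
The result of step 3 is T(s) in lowest terms. Its denominator has leading coefficient 12; dividing the denominator through by 12 makes it monic.

Answer: s^5 - 11*s^4/4 - 3*s^3/2 + 41*s^2/4 - 10*s + 3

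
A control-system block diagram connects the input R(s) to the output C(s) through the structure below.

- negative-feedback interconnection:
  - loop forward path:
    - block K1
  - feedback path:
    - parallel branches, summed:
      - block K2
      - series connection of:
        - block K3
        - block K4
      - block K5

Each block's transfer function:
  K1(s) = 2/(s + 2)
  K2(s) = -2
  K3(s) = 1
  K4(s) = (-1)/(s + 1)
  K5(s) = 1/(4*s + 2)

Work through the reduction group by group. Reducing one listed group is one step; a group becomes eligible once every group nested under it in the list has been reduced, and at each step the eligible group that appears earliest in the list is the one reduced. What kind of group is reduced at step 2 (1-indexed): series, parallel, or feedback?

(1) multiply K3, K4 (series)
(2) add K2, (K3*K4), K5 (parallel)
(3) feedback reduction of K1, (K2+(K3*K4)+K5)
So the answer for step 2 is parallel.

Final answer: parallel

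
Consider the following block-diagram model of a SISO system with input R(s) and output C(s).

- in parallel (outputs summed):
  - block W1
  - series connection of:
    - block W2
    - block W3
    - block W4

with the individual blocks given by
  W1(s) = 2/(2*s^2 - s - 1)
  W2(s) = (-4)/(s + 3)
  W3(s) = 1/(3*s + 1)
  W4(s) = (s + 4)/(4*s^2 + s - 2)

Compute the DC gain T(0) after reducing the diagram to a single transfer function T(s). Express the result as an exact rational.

Answer: 2/3

Working:
1. reduce the series chain W2, W3, W4 = (-4*s - 16)/(12*s^4 + 43*s^3 + 16*s^2 - 17*s - 6)
2. sum the parallel branches W1, (W2*W3*W4) = (24*s^4 + 78*s^3 + 4*s^2 - 14*s + 4)/(24*s^6 + 74*s^5 - 23*s^4 - 93*s^3 - 11*s^2 + 23*s + 6)
The step-2 result is T(s). Setting s = 0: T(0) = 4/6 = 2/3.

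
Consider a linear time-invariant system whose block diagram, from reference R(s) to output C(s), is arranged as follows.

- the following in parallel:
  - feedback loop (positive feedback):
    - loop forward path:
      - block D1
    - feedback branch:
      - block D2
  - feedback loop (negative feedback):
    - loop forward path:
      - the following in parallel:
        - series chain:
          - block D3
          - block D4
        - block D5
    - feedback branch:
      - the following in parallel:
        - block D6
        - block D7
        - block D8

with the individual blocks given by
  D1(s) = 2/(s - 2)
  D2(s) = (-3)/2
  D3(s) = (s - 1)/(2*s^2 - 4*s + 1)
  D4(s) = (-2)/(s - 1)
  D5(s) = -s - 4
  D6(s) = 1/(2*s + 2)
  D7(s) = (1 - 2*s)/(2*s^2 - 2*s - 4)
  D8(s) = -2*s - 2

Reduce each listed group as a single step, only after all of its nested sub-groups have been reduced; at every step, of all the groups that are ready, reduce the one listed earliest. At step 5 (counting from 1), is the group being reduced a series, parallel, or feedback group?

Answer: feedback

Working:
1. collapse the loop (D1 forward, D2 return)
2. cascade D3, D4
3. parallel reduction of (D3*D4), D5
4. add D6, D7, D8 (parallel)
5. collapse the loop (((D3*D4)+D5) forward, (D6+D7+D8) return)
6. reduce the parallel group [D1/(1-D1*D2)], [((D3*D4)+D5)/(1+((D3*D4)+D5)*(D6+D7+D8))]
At step 5 the group reduced is feedback.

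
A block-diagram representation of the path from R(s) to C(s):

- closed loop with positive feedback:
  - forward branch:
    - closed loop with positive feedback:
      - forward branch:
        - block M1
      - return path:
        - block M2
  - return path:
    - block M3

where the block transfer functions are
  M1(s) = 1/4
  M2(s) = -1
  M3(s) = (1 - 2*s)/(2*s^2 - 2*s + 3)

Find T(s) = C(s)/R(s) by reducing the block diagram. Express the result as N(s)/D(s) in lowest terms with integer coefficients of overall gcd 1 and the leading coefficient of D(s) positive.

Step 1: reduce the feedback loop with forward M1 and return M2, giving 1/5
Step 2: collapse the loop ([M1/(1-M1*M2)] forward, M3 return), which is the overall transfer function T(s) = C(s)/R(s) in lowest terms

Answer: (2*s^2 - 2*s + 3)/(10*s^2 - 8*s + 14)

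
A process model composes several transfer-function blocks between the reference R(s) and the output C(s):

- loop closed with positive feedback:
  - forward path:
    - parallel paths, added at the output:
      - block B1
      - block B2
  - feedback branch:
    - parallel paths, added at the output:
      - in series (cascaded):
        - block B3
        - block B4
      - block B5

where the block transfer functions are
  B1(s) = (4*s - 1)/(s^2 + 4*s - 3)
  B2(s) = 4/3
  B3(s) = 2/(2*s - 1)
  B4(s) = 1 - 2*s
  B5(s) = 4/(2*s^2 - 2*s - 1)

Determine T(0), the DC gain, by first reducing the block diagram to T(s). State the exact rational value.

1. combine B1, B2 in parallel: (4*s^2 + 28*s - 15)/(3*s^2 + 12*s - 9)
2. reduce the series chain B3, B4: -2
3. add (B3*B4), B5 (parallel): (-4*s^2 + 4*s + 6)/(2*s^2 - 2*s - 1)
4. apply the feedback formula to (B1+B2), ((B3*B4)+B5): (8*s^4 + 48*s^3 - 90*s^2 + 2*s + 15)/(22*s^4 + 114*s^3 - 241*s^2 - 102*s + 99)
DC gain: substitute s = 0 into T(s) from step 4: T(0) = 15/99 = 5/33.

Hence the answer: 5/33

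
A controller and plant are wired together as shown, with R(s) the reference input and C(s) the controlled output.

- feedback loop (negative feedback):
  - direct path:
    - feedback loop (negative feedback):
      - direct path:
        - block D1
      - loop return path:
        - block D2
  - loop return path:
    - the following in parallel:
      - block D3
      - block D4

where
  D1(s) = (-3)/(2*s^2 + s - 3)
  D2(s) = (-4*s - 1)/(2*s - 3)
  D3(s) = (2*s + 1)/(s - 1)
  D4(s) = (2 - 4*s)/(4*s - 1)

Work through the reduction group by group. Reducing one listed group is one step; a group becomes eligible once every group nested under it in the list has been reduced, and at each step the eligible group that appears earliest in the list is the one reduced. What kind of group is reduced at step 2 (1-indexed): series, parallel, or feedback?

[1] feedback reduction of D1, D2
[2] sum the parallel branches D3, D4
[3] reduce the feedback loop with forward [D1/(1+D1*D2)] and return (D3+D4)
So the answer for step 2 is parallel.

Hence the answer: parallel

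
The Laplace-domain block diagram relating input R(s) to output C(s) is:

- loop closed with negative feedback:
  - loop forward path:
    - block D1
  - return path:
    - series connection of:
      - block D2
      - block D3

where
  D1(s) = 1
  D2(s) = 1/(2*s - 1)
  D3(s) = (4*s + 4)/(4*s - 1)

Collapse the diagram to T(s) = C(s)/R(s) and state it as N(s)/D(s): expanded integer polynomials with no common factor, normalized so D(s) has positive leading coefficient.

1. cascade D2, D3: (4*s + 4)/(8*s^2 - 6*s + 1)
2. reduce the feedback loop with forward D1 and return (D2*D3), which is the overall transfer function T(s) = C(s)/R(s) in lowest terms

Therefore the answer is (8*s^2 - 6*s + 1)/(8*s^2 - 2*s + 5).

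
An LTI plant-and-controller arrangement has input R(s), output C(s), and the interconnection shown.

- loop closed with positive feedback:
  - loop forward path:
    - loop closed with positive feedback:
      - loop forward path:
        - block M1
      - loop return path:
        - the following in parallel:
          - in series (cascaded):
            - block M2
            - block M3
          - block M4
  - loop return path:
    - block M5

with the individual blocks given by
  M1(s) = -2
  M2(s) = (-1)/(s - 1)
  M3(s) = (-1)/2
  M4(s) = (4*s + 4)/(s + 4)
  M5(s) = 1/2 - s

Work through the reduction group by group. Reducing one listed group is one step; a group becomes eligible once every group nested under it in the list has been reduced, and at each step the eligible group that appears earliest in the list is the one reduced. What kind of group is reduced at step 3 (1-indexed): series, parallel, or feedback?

1. cascade M2, M3
2. sum the parallel branches (M2*M3), M4
3. close the feedback loop around M1, ((M2*M3)+M4)
4. apply the feedback formula to [M1/(1-M1*((M2*M3)+M4))], M5
Step 3 collapses a feedback group.

Final answer: feedback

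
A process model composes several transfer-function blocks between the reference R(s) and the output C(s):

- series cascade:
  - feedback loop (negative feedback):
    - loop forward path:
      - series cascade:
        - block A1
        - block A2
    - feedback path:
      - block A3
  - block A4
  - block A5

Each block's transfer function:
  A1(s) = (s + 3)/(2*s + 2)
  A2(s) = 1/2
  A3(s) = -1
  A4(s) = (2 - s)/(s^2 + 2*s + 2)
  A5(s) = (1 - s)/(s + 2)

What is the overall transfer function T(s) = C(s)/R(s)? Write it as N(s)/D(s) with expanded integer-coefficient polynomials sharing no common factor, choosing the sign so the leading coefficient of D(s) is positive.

Step 1: series reduction of A1, A2; result (s + 3)/(4*s + 4)
Step 2: reduce the feedback loop with forward (A1*A2) and return A3; result (s + 3)/(3*s + 1)
Step 3: multiply [(A1*A2)/(1+(A1*A2)*A3)], A4, A5 (series), giving the overall T(s)

Answer: (s^3 - 7*s + 6)/(3*s^4 + 13*s^3 + 22*s^2 + 18*s + 4)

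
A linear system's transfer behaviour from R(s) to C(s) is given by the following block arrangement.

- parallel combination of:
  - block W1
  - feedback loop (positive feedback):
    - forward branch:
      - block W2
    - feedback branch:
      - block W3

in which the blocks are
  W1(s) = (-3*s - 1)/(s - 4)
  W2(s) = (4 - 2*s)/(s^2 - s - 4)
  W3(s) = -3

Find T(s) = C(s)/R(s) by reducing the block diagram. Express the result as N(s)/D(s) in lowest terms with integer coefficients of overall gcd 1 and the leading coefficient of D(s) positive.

First reduce the diagram to T(s).

Step 1: feedback reduction of W2, W3, giving (4 - 2*s)/(s^2 - 7*s + 8)
Step 2: parallel reduction of W1, [W2/(1-W2*W3)] - this is the overall T(s), already in the required normalized form

Answer: (-3*s^3 + 18*s^2 - 5*s - 24)/(s^3 - 11*s^2 + 36*s - 32)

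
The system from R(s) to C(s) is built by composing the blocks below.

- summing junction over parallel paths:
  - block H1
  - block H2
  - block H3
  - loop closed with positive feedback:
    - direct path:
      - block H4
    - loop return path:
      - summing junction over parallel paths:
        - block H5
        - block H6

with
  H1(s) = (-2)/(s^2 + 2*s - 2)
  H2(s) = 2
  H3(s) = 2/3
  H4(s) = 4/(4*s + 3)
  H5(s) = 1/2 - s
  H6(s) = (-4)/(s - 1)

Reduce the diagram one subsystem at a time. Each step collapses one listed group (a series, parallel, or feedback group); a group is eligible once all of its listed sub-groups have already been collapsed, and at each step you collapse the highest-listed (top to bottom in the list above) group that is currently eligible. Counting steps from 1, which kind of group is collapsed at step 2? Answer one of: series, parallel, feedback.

[1] parallel reduction of H5, H6
[2] feedback reduction of H4, (H5+H6)
[3] reduce the parallel group H1, H2, H3, [H4/(1-H4*(H5+H6))]
Step 2: feedback.

Therefore the answer is feedback.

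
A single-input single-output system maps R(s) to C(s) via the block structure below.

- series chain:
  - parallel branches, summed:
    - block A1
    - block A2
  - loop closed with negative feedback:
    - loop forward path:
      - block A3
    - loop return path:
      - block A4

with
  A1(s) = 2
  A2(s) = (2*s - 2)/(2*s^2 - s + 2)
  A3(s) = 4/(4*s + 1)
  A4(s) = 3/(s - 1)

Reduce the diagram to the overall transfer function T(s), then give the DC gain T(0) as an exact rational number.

Reducing step by step:

Step 1. sum the parallel branches A1, A2 -> (4*s^2 + 2)/(2*s^2 - s + 2)
Step 2. apply the feedback formula to A3, A4 -> (4*s - 4)/(4*s^2 - 3*s + 11)
Step 3. series reduction of (A1+A2), [A3/(1+A3*A4)] -> (16*s^3 - 16*s^2 + 8*s - 8)/(8*s^4 - 10*s^3 + 33*s^2 - 17*s + 22)
The step-3 result is T(s). Setting s = 0: T(0) = -8/22 = -4/11.

Answer: -4/11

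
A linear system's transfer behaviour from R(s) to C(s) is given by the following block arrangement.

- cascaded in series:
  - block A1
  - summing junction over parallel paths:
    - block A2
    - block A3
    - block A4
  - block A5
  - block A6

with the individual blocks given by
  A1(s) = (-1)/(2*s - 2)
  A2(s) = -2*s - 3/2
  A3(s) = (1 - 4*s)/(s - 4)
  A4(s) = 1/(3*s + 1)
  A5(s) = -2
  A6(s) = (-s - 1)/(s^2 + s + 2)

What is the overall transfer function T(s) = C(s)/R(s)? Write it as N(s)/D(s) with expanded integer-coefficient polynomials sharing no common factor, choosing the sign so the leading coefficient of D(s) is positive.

The answer is (12*s^4 + s^3 - 60*s^2 - 55*s - 6)/(6*s^5 - 22*s^4 - 2*s^3 - 34*s^2 + 36*s + 16).

Reasoning:
1. reduce the parallel group A2, A3, A4: (-12*s^3 + 11*s^2 + 49*s + 6)/(6*s^2 - 22*s - 8)
2. series reduction of A1, (A2+A3+A4), A5, A6 - this is the overall T(s), already in the required normalized form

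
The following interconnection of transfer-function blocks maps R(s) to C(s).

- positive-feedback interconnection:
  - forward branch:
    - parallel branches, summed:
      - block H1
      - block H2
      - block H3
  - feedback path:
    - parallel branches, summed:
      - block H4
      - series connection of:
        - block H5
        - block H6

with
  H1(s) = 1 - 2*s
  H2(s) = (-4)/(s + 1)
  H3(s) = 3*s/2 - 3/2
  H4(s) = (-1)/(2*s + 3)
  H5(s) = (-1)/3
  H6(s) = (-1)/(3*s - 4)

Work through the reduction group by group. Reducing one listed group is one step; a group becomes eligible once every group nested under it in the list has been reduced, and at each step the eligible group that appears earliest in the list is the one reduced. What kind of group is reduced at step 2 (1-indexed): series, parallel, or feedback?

(1) combine H1, H2, H3 in parallel
(2) multiply H5, H6 (series)
(3) sum the parallel branches H4, (H5*H6)
(4) reduce the feedback loop with forward (H1+H2+H3) and return (H4+(H5*H6))
The group at step 2 is a series group.

Hence the answer: series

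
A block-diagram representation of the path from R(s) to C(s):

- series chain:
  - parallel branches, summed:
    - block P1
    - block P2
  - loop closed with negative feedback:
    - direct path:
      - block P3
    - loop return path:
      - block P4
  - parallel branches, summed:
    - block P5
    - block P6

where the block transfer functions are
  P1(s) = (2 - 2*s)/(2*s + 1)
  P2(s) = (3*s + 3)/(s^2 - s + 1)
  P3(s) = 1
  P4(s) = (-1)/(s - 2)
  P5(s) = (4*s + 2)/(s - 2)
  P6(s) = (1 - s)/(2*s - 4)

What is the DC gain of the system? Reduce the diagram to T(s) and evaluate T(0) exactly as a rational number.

First reduce the diagram to T(s).

1. sum the parallel branches P1, P2: (-2*s^3 + 10*s^2 + 5*s + 5)/(2*s^3 - s^2 + s + 1)
2. feedback reduction of P3, P4: (s - 2)/(s - 3)
3. reduce the parallel group P5, P6: (7*s + 5)/(2*s - 4)
4. reduce the series chain (P1+P2), [P3/(1+P3*P4)], (P5+P6): (-14*s^4 + 60*s^3 + 85*s^2 + 60*s + 25)/(4*s^4 - 14*s^3 + 8*s^2 - 4*s - 6)
Step 4 gives the overall T(s). Then T(0) = 25/(-6) = -25/6.

Answer: -25/6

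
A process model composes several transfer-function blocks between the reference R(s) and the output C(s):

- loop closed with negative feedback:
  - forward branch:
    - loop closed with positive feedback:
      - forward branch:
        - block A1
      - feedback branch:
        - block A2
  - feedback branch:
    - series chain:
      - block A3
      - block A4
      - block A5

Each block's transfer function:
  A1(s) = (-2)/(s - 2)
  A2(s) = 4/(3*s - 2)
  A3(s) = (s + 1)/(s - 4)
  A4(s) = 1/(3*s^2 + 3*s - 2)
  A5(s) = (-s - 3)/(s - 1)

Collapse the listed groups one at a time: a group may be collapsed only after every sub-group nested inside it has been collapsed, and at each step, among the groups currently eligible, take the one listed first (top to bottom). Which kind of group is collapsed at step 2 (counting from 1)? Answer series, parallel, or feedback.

Reducing step by step:

1. close the feedback loop around A1, A2
2. series reduction of A3, A4, A5
3. reduce the feedback loop with forward [A1/(1-A1*A2)] and return (A3*A4*A5)
At step 2 the group reduced is series.

Answer: series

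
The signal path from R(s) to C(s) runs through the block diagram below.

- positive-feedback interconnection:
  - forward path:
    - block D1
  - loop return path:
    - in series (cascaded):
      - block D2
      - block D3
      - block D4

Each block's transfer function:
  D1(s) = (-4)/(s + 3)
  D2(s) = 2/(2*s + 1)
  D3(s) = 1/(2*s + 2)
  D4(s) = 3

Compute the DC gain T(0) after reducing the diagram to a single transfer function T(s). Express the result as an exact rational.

The answer is -4/15.

Reasoning:
(1) multiply D2, D3, D4 (series); result 3/(2*s^2 + 3*s + 1)
(2) apply the feedback formula to D1, (D2*D3*D4); result (-8*s^2 - 12*s - 4)/(2*s^3 + 9*s^2 + 10*s + 15)
Evaluating the step-2 result (the overall T(s)) at s = 0 gives T(0) = -4/15.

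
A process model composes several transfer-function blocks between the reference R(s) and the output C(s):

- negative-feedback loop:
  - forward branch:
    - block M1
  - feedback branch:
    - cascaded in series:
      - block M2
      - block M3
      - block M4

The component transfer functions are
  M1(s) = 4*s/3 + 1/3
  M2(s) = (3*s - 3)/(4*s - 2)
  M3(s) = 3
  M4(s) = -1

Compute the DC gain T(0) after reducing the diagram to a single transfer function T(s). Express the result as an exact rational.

[1] combine M2, M3, M4 in series gives (9 - 9*s)/(4*s - 2)
[2] apply the feedback formula to M1, (M2*M3*M4) gives (-16*s^2 + 4*s + 2)/(36*s^2 - 39*s - 3)
DC gain: substitute s = 0 into T(s) from step 2: T(0) = 2/(-3) = -2/3.

Answer: -2/3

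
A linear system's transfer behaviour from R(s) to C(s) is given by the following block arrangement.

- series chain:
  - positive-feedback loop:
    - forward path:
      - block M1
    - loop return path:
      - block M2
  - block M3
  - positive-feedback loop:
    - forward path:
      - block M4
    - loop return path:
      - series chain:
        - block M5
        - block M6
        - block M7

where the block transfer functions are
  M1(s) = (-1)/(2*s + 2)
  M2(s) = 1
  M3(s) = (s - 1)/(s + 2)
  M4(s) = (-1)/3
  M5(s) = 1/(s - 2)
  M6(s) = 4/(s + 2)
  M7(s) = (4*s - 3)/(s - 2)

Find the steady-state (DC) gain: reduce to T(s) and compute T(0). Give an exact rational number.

Reducing step by step:

[1] feedback reduction of M1, M2 gives (-1)/(2*s + 3)
[2] reduce the series chain M5, M6, M7 gives (16*s - 12)/(s^3 - 2*s^2 - 4*s + 8)
[3] reduce the feedback loop with forward M4 and return (M5*M6*M7) gives (-s^3 + 2*s^2 + 4*s - 8)/(3*s^3 - 6*s^2 + 4*s + 12)
[4] multiply [M1/(1-M1*M2)], M3, [M4/(1-M4*(M5*M6*M7))] (series) gives (s^3 - 5*s^2 + 8*s - 4)/(6*s^4 - 3*s^3 - 10*s^2 + 36*s + 36)
Step 4 gives the overall T(s). Then T(0) = -4/36 = -1/9.

Answer: -1/9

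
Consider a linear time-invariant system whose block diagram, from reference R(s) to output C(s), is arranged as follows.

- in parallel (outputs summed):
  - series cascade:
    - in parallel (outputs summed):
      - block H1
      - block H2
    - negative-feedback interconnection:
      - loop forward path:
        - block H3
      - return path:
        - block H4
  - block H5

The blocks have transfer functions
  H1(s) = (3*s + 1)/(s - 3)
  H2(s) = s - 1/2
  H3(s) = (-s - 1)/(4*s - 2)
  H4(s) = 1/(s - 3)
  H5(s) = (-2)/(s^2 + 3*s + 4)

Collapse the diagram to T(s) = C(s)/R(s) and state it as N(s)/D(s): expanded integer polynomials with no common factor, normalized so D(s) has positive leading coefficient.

Step 1: reduce the parallel group H1, H2, giving (2*s^2 - s + 5)/(2*s - 6)
Step 2: collapse the loop (H3 forward, H4 return), giving (-s^2 + 2*s + 3)/(4*s^2 - 15*s + 5)
Step 3: multiply (H1+H2), [H3/(1+H3*H4)] (series), giving (-2*s^3 - s^2 - 4*s - 5)/(8*s^2 - 30*s + 10)
Step 4: sum the parallel branches ((H1+H2)*[H3/(1+H3*H4)]), H5, giving the overall T(s)

Therefore the answer is (-2*s^5 - 7*s^4 - 15*s^3 - 37*s^2 + 29*s - 40)/(8*s^4 - 6*s^3 - 48*s^2 - 90*s + 40).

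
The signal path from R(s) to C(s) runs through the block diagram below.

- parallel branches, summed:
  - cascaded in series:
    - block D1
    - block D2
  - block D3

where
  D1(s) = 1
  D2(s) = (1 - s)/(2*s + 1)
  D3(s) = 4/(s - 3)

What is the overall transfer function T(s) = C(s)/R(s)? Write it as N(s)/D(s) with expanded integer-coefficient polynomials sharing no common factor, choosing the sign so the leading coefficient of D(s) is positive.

First reduce the diagram to T(s).

Step 1: reduce the series chain D1, D2 gives (1 - s)/(2*s + 1)
Step 2: reduce the parallel group (D1*D2), D3, giving the overall T(s)

Answer: (-s^2 + 12*s + 1)/(2*s^2 - 5*s - 3)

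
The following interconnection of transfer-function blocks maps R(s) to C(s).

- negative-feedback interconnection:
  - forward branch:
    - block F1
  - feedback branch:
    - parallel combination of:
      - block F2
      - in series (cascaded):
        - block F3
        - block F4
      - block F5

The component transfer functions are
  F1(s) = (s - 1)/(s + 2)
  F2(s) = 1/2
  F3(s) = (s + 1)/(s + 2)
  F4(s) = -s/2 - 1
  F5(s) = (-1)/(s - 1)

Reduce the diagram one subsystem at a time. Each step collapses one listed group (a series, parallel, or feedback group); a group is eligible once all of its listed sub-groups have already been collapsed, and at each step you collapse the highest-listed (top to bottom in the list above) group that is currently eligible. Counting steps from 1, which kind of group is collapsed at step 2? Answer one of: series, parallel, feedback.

1. reduce the series chain F3, F4
2. combine F2, (F3*F4), F5 in parallel
3. collapse the loop (F1 forward, (F2+(F3*F4)+F5) return)
At step 2 the group reduced is parallel.

Answer: parallel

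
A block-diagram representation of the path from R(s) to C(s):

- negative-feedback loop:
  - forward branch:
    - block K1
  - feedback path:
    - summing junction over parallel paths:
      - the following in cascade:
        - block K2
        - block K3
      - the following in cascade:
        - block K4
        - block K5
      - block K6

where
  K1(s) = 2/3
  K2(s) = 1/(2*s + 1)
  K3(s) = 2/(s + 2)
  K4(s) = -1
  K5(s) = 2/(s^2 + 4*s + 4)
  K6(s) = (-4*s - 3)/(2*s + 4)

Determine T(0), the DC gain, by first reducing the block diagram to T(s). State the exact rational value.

Step 1: series reduction of K2, K3 = 2/(2*s^2 + 5*s + 2)
Step 2: reduce the series chain K4, K5 = (-2)/(s^2 + 4*s + 4)
Step 3: parallel reduction of (K2*K3), (K4*K5), K6 = (-8*s^3 - 26*s^2 - 27*s - 2)/(4*s^3 + 18*s^2 + 24*s + 8)
Step 4: feedback reduction of K1, ((K2*K3)+(K4*K5)+K6) = (-4*s^3 - 18*s^2 - 24*s - 8)/(2*s^3 - s^2 - 9*s - 10)
Step 4 gives the overall T(s). Then T(0) = -8/(-10) = 4/5.

Hence the answer: 4/5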